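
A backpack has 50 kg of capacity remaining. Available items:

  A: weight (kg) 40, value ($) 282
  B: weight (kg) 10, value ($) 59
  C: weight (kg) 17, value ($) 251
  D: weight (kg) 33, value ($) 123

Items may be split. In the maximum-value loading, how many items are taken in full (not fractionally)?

1

Sort by value per unit weight and fill in that order.
Order: C (251/17=14.76) > A (282/40=7.05) > B (59/10=5.90) > D (123/33=3.73)
Fill: take C (17 @ 251) → take 33/40 of A → 232.65; 50/50 used.
1 item(s) taken whole; one partial (take 33/40 of A).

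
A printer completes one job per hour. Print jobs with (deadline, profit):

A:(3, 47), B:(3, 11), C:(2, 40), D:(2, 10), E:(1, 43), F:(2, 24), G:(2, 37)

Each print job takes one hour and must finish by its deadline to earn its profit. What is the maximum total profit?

130

Take jobs in profit order; each goes to the latest open slot no later than its deadline.
By profit: A(d3,47), E(d1,43), C(d2,40), G(d2,37), F(d2,24), B(d3,11), D(d2,10)
A→slot 3; E→slot 1; C→slot 2; G skipped; F skipped; B skipped; D skipped.
Profit = 43 + 40 + 47 = 130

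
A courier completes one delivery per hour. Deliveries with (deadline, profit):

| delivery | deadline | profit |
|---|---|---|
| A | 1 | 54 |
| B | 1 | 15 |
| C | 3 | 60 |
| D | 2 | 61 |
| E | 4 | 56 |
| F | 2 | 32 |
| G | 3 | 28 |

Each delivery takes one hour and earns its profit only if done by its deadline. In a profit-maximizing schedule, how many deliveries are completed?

Profit order: D=61 C=60 E=56 A=54 F=32 G=28 B=15
Assign: D→slot 2, C→slot 3, E→slot 4, A→slot 1, F skipped, G skipped, B skipped.
Slots: [1:A] [2:D] [3:C] [4:E]
4 of 7 scheduled.

4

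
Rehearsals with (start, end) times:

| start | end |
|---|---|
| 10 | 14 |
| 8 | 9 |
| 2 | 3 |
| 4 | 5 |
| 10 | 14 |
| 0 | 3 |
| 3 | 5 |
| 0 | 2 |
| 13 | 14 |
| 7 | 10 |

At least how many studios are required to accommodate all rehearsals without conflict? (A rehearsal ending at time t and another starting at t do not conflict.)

Count concurrent intervals with a sweep; the peak is the room count.
Events (time:±→running): 0:+→1 0:+→2 2:-→1 2:+→2 3:-→1 3:-→0 3:+→1 4:+→2 5:-→1 5:-→0 7:+→1 8:+→2 9:-→1 10:-→0 10:+→1 10:+→2 13:+→3 … peak 3.

3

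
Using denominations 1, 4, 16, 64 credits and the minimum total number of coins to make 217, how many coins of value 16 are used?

Use the largest denomination that fits, subtract, and repeat.
217 − 3×64→25 − 1×16→9 − 2×4→1 − 1×1→0
Count of 16: 1

1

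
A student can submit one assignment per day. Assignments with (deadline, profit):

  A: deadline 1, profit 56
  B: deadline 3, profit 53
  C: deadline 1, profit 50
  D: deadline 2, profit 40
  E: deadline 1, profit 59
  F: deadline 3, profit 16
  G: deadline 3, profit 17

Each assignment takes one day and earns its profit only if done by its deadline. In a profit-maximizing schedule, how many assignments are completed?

Profit order: E=59 A=56 B=53 C=50 D=40 G=17 F=16
Assign: E→slot 1, A skipped, B→slot 3, C skipped, D→slot 2, G skipped, F skipped.
Slots: [1:E] [2:D] [3:B]
3 of 7 scheduled.

3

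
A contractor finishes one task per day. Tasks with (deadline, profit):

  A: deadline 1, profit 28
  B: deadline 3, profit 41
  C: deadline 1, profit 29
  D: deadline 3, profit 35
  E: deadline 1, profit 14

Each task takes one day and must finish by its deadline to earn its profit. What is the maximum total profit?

Take jobs in profit order; each goes to the latest open slot no later than its deadline.
Profit order: B=41 D=35 C=29 A=28 E=14
Assign: B→slot 3, D→slot 2, C→slot 1, A skipped, E skipped.
Slots: [1:C] [2:D] [3:B]
Profit = 29 + 35 + 41 = 105

105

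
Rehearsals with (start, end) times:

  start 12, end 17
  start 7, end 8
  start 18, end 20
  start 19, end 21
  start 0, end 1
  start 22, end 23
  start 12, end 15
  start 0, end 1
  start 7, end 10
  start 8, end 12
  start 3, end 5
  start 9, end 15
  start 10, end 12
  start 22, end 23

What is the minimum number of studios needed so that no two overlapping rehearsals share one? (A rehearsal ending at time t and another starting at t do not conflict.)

The answer is the maximum number of intervals overlapping at any instant.
Events (time:±→running): 0:+→1 0:+→2 1:-→1 1:-→0 3:+→1 5:-→0 7:+→1 7:+→2 8:-→1 8:+→2 9:+→3 … peak 3.

3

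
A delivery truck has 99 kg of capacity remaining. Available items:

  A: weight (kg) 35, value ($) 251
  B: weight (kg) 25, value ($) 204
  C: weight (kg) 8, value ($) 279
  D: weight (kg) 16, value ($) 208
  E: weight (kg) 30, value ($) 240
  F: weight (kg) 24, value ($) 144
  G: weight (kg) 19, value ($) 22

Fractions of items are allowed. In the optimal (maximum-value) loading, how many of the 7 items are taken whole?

Greedy by value/weight ratio, highest first.
Ratios (sorted): C 34.88, D 13.00, B 8.16, E 8.00, A 7.17, F 6.00, G 1.16
take C (8 @ 279); take D (16 @ 208); take B (25 @ 204); take E (30 @ 240); take 20/35 of A → 143.43. Capacity used 99/99.
4 item(s) taken whole; one partial (take 20/35 of A).

4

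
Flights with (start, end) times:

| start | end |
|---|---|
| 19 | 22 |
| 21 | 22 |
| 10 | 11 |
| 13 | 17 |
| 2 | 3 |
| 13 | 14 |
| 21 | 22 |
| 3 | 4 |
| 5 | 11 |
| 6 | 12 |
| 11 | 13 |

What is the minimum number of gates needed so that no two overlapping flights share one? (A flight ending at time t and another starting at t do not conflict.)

Count concurrent intervals with a sweep; the peak is the room count.
starts: [2, 3, 5, 6, 10, 11, 13, 13, 19, 21, 21]
ends:   [3, 4, 11, 11, 12, 13, 14, 17, 22, 22, 22]
s2→1 e3→0 s3→1 e4→0 s5→1 s6→2 s10→3  — peak 3.

3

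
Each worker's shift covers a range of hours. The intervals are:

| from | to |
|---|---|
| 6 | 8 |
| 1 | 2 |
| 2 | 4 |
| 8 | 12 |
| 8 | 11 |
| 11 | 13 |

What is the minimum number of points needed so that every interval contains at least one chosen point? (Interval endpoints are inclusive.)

3

Process intervals by earliest right end; each time one isn't hit yet, stab at its right endpoint.
By right end: [1,2]  [2,4]  [6,8]  [8,11]  [8,12]  [11,13]
[1,2] uncovered → point at 2; [6,8] uncovered → point at 8; [11,13] uncovered → point at 13.
Points: 2, 8, 13 (3 total).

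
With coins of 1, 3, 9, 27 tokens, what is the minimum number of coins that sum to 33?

33 − 1×27→6 − 2×3→0
Total coins = 1 + 2 = 3

3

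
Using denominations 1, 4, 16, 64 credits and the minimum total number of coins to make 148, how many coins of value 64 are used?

148 = 2×64 + 1×16 + 1×4
Count of 64: 2

2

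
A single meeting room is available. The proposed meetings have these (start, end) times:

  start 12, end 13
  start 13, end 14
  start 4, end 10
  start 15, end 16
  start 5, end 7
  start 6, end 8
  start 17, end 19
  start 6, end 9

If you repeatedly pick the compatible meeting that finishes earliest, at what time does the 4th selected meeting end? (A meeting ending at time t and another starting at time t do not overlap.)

Sorted by end: (5,7)  (6,8)  (6,9)  (4,10)  (12,13)  (13,14)  (15,16)  (17,19)
take (5,7); skip (6,8); skip (6,9); skip (4,10); take (12,13); take (13,14); take (15,16); take (17,19).
Selected: (5,7) (12,13) (13,14) (15,16) (17,19)

16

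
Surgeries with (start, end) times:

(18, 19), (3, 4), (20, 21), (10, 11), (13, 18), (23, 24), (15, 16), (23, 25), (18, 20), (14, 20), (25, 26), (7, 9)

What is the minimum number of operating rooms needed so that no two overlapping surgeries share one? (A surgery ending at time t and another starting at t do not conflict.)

3

The answer is the maximum number of intervals overlapping at any instant.
Events (time:±→running): 3:+→1 4:-→0 7:+→1 9:-→0 10:+→1 11:-→0 13:+→1 14:+→2 15:+→3 … peak 3.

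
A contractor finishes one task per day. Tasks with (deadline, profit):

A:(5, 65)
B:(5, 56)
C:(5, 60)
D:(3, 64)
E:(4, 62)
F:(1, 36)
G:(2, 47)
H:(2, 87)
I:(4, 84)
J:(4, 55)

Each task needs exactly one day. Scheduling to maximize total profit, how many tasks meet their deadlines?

5

Sort by profit descending; place each in the latest free slot ≤ its deadline.
By profit: H(d2,87), I(d4,84), A(d5,65), D(d3,64), E(d4,62), C(d5,60), B(d5,56), J(d4,55), G(d2,47), F(d1,36)
H→slot 2; I→slot 4; A→slot 5; D→slot 3; E→slot 1; C skipped; B skipped; J skipped; G skipped; F skipped.
5 of 10 scheduled.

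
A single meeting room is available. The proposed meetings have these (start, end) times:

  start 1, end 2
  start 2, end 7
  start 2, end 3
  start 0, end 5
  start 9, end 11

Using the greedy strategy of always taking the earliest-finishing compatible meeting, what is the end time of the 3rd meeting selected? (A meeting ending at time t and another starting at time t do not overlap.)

11

Sorted by end: (1,2)  (2,3)  (0,5)  (2,7)  (9,11)
take (1,2); take (2,3); skip (2,7); take (9,11).
Selected: (1,2) (2,3) (9,11)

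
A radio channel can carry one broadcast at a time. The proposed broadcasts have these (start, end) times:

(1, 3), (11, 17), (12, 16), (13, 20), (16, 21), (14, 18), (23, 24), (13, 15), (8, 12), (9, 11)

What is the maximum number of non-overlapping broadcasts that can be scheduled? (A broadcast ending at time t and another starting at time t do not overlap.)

Greedy by earliest finish: after sorting by end time, pick each interval compatible with the last pick.
By end time: (1,3), (9,11), (8,12), (13,15), (12,16), (11,17), (14,18), (13,20), (16,21), (23,24).
Pick (1,3); next start ≥ 3 → (9,11); next start ≥ 11 → (13,15); next start ≥ 15 → (16,21); next start ≥ 21 → (23,24).
Selected 5 broadcasts.

5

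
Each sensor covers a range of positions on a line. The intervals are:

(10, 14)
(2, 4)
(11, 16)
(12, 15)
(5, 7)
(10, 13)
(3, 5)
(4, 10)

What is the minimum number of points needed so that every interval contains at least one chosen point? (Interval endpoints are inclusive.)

Sort by right endpoint; whenever an interval is uncovered, place a point at its right end.
Sorted: [2,4] [3,5] [5,7] [4,10] [10,13] [10,14] [12,15] [11,16]
{[2,4],[3,5]} hit by 4; {[5,7],[4,10]} hit by 7; {[10,13],[10,14],[12,15],[11,16]} hit by 13.
Points: 4, 7, 13 (3 total).

3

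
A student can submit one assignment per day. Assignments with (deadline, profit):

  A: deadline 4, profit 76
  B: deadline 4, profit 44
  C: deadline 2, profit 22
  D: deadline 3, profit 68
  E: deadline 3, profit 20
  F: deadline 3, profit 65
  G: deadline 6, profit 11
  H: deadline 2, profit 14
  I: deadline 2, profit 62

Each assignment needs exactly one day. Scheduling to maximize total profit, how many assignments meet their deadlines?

Take jobs in profit order; each goes to the latest open slot no later than its deadline.
By profit: A(d4,76), D(d3,68), F(d3,65), I(d2,62), B(d4,44), C(d2,22), E(d3,20), H(d2,14), G(d6,11)
A→slot 4; D→slot 3; F→slot 2; I→slot 1; B skipped; C skipped; E skipped; H skipped; G→slot 6.
5 of 9 scheduled.

5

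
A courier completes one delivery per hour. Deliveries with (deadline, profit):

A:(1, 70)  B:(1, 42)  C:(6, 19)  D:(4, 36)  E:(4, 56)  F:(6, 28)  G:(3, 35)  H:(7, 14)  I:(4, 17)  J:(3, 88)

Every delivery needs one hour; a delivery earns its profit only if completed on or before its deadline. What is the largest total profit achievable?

Sort by profit descending; place each in the latest free slot ≤ its deadline.
Profit order: J=88 A=70 E=56 B=42 D=36 G=35 F=28 C=19 I=17 H=14
Assign: J→slot 3, A→slot 1, E→slot 4, B skipped, D→slot 2, G skipped, F→slot 6, C→slot 5, I skipped, H→slot 7.
Slots: [1:A] [2:D] [3:J] [4:E] [5:C] [6:F] [7:H]
Profit = 70 + 36 + 88 + 56 + 19 + 28 + 14 = 311

311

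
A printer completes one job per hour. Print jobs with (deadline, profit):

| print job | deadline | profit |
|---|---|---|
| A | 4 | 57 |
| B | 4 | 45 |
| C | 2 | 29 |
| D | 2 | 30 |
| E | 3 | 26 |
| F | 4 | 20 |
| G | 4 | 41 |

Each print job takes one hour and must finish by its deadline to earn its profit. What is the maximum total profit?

By profit: A(d4,57), B(d4,45), G(d4,41), D(d2,30), C(d2,29), E(d3,26), F(d4,20)
A→slot 4; B→slot 3; G→slot 2; D→slot 1; C skipped; E skipped; F skipped.
Profit = 30 + 41 + 45 + 57 = 173

173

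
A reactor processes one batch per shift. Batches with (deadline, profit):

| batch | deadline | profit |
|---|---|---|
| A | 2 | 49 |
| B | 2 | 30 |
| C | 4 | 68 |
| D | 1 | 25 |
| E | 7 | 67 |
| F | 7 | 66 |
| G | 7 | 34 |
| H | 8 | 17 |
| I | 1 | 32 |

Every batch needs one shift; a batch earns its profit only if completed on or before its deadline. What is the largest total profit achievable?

333

Sort by profit descending; place each in the latest free slot ≤ its deadline.
By profit: C(d4,68), E(d7,67), F(d7,66), A(d2,49), G(d7,34), I(d1,32), B(d2,30), D(d1,25), H(d8,17)
C→slot 4; E→slot 7; F→slot 6; A→slot 2; G→slot 5; I→slot 1; B skipped; D skipped; H→slot 8.
Profit = 32 + 49 + 68 + 34 + 66 + 67 + 17 = 333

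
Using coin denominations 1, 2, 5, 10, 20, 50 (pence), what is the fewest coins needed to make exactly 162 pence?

5

Greedy: take as many of the largest coin as possible, then repeat with the remainder.
162 − 3×50→12 − 1×10→2 − 1×2→0
Total coins = 3 + 1 + 1 = 5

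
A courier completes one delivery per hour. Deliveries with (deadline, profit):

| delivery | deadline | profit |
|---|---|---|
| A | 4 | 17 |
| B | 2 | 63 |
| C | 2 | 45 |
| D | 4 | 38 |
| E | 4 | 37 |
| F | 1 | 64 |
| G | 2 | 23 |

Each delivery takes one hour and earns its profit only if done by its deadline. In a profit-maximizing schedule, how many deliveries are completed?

4

Sort by profit descending; place each in the latest free slot ≤ its deadline.
By profit: F(d1,64), B(d2,63), C(d2,45), D(d4,38), E(d4,37), G(d2,23), A(d4,17)
F→slot 1; B→slot 2; C skipped; D→slot 4; E→slot 3; G skipped; A skipped.
4 of 7 scheduled.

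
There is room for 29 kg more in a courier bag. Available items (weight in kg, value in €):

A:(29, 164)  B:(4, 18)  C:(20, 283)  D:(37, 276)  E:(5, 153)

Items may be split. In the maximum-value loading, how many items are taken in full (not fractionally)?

Order: E (153/5=30.60) > C (283/20=14.15) > D (276/37=7.46) > A (164/29=5.66) > B (18/4=4.50)
Fill: take E (5 @ 153) → take C (20 @ 283) → take 4/37 of D → 29.84; 29/29 used.
2 item(s) taken whole; one partial (take 4/37 of D).

2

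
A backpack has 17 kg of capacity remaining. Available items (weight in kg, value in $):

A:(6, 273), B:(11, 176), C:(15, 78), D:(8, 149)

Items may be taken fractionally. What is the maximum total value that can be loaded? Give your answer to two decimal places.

Greedy by value/weight ratio, highest first.
Order: A (273/6=45.50) > D (149/8=18.62) > B (176/11=16.00) > C (78/15=5.20)
Fill: take A (6 @ 273) → take D (8 @ 149) → take 3/11 of B → 48.00; 17/17 used.
Total value = 470.00

470.00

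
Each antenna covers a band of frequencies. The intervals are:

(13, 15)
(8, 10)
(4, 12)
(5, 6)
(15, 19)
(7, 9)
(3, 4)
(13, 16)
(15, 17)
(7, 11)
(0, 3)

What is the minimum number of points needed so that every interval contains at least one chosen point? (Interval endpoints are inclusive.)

4

Sort by right endpoint; whenever an interval is uncovered, place a point at its right end.
By right end: [0,3]  [3,4]  [5,6]  [7,9]  [8,10]  [7,11]  [4,12]  [13,15]  [13,16]  [15,17]  [15,19]
[0,3] uncovered → point at 3; [5,6] uncovered → point at 6; [7,9] uncovered → point at 9; [13,15] uncovered → point at 15.
Points: 3, 6, 9, 15 (4 total).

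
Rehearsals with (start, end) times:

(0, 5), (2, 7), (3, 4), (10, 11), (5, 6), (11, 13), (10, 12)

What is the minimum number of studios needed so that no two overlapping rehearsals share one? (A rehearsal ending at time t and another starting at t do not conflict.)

The answer is the maximum number of intervals overlapping at any instant.
Events (time:±→running): 0:+→1 2:+→2 3:+→3 … peak 3.

3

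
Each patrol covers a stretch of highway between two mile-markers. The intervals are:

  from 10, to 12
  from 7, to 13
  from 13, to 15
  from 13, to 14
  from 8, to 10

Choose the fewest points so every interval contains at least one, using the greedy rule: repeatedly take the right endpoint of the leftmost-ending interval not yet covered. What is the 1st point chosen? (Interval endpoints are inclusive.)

Sorted: [8,10] [10,12] [7,13] [13,14] [13,15]
{[8,10],[10,12],[7,13]} hit by 10; {[13,14],[13,15]} hit by 14.
Points: 10, 14 (2 total).

10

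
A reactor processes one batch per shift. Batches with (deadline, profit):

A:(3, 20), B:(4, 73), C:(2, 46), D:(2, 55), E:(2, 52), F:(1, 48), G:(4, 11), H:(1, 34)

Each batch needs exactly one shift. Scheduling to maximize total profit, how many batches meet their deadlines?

Profit order: B=73 D=55 E=52 F=48 C=46 H=34 A=20 G=11
Assign: B→slot 4, D→slot 2, E→slot 1, F skipped, C skipped, H skipped, A→slot 3, G skipped.
Slots: [1:E] [2:D] [3:A] [4:B]
4 of 8 scheduled.

4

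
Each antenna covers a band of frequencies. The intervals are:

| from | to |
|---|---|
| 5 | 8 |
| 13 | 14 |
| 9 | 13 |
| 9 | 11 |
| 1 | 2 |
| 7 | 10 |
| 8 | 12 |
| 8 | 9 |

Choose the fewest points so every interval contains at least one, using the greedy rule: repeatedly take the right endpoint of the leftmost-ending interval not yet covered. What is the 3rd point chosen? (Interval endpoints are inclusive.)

Process intervals by earliest right end; each time one isn't hit yet, stab at its right endpoint.
By right end: [1,2]  [5,8]  [8,9]  [7,10]  [9,11]  [8,12]  [9,13]  [13,14]
[1,2] uncovered → point at 2; [5,8] uncovered → point at 8; [9,11] uncovered → point at 11; [13,14] uncovered → point at 14.
Points: 2, 8, 11, 14 (4 total).

11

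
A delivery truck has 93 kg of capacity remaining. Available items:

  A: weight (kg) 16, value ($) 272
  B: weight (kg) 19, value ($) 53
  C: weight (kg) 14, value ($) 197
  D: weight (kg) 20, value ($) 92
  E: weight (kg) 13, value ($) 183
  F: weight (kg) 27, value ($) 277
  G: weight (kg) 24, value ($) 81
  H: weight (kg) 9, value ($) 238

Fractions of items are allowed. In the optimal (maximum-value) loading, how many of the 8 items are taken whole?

Greedy by value/weight ratio, highest first.
Order: H (238/9=26.44) > A (272/16=17.00) > E (183/13=14.08) > C (197/14=14.07) > F (277/27=10.26) > D (92/20=4.60) > G (81/24=3.38) > B (53/19=2.79)
Fill: take H (9 @ 238) → take A (16 @ 272) → take E (13 @ 183) → take C (14 @ 197) → take F (27 @ 277) → take 14/20 of D → 64.40; 93/93 used.
5 item(s) taken whole; one partial (take 14/20 of D).

5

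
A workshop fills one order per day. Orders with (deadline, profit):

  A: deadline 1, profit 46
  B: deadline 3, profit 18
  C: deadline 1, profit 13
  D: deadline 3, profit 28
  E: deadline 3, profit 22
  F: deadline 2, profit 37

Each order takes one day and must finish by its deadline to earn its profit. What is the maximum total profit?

111

By profit: A(d1,46), F(d2,37), D(d3,28), E(d3,22), B(d3,18), C(d1,13)
A→slot 1; F→slot 2; D→slot 3; E skipped; B skipped; C skipped.
Profit = 46 + 37 + 28 = 111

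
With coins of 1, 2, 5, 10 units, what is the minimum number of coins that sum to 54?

Use the largest denomination that fits, subtract, and repeat.
54 = 5×10 + 2×2
Total coins = 5 + 2 = 7

7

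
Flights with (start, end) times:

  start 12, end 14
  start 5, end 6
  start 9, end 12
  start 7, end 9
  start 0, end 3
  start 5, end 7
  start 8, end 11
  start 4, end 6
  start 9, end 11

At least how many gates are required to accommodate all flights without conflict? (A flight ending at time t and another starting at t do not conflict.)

3

Events (time:±→running): 0:+→1 3:-→0 4:+→1 5:+→2 5:+→3 … peak 3.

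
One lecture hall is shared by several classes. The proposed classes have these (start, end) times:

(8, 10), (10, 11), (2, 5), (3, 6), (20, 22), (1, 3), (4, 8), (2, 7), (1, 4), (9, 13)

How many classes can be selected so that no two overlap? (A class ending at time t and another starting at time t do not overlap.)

5

Sort by end time and greedily take each interval whose start is ≥ the last chosen end.
Sorted by end: (1,3)  (1,4)  (2,5)  (3,6)  (2,7)  (4,8)  (8,10)  (10,11)  (9,13)  (20,22)
take (1,3); take (3,6); take (8,10); take (10,11); take (20,22).
Selected 5 classes.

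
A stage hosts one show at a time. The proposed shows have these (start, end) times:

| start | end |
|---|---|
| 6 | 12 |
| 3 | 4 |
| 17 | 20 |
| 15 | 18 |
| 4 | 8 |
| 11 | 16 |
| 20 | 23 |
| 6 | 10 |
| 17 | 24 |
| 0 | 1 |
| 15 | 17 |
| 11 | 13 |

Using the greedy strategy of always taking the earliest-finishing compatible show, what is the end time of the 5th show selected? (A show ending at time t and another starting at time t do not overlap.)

Greedy by earliest finish: after sorting by end time, pick each interval compatible with the last pick.
Sorted by end: (0,1)  (3,4)  (4,8)  (6,10)  (6,12)  (11,13)  (11,16)  (15,17)  (15,18)  (17,20)  (20,23)  (17,24)
take (0,1); take (3,4); take (4,8); skip (6,10); skip (6,12); take (11,13); take (15,17); skip (15,18); take (17,20); take (20,23); skip (17,24).
Selected: (0,1) (3,4) (4,8) (11,13) (15,17) (17,20) (20,23)

17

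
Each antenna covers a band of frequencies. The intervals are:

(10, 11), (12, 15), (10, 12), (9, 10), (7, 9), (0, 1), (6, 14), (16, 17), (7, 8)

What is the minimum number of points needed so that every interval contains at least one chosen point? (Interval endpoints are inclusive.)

By right end: [0,1]  [7,8]  [7,9]  [9,10]  [10,11]  [10,12]  [6,14]  [12,15]  [16,17]
[0,1] uncovered → point at 1; [7,8] uncovered → point at 8; [9,10] uncovered → point at 10; [12,15] uncovered → point at 15; [16,17] uncovered → point at 17.
Points: 1, 8, 10, 15, 17 (5 total).

5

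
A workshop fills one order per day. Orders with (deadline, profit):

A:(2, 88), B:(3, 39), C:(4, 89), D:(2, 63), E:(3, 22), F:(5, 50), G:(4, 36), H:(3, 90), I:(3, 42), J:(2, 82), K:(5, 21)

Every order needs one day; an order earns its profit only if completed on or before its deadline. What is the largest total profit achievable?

Sort by profit descending; place each in the latest free slot ≤ its deadline.
By profit: H(d3,90), C(d4,89), A(d2,88), J(d2,82), D(d2,63), F(d5,50), I(d3,42), B(d3,39), G(d4,36), E(d3,22), K(d5,21)
H→slot 3; C→slot 4; A→slot 2; J→slot 1; D skipped; F→slot 5; I skipped; B skipped; G skipped; E skipped; K skipped.
Profit = 82 + 88 + 90 + 89 + 50 = 399

399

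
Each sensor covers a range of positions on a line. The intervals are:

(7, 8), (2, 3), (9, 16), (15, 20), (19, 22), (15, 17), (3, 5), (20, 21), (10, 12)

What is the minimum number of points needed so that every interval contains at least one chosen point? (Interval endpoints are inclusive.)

5

Sort by right endpoint; whenever an interval is uncovered, place a point at its right end.
Sorted: [2,3] [3,5] [7,8] [10,12] [9,16] [15,17] [15,20] [20,21] [19,22]
{[2,3],[3,5]} hit by 3; {[7,8]} hit by 8; {[10,12],[9,16]} hit by 12; {[15,17],[15,20]} hit by 17; {[20,21],[19,22]} hit by 21.
Points: 3, 8, 12, 17, 21 (5 total).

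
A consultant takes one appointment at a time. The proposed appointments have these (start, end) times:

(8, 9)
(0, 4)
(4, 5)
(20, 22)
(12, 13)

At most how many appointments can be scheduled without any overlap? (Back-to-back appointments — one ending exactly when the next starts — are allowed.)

Sorted by end: (0,4)  (4,5)  (8,9)  (12,13)  (20,22)
take (0,4); take (4,5); take (8,9); take (12,13); take (20,22).
Selected 5 appointments.

5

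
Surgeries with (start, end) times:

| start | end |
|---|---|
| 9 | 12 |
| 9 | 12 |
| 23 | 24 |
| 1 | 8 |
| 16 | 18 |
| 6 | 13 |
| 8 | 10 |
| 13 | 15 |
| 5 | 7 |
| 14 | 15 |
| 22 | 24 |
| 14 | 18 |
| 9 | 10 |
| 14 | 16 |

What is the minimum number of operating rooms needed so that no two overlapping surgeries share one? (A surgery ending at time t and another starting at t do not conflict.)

Count concurrent intervals with a sweep; the peak is the room count.
Events (time:±→running): 1:+→1 5:+→2 6:+→3 7:-→2 8:-→1 8:+→2 9:+→3 9:+→4 9:+→5 … peak 5.

5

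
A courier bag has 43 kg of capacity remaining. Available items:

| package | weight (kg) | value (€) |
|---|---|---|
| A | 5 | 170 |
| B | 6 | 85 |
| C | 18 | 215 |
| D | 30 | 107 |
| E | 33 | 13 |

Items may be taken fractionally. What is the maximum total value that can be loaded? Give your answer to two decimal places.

Sort by value per unit weight and fill in that order.
Order: A (170/5=34.00) > B (85/6=14.17) > C (215/18=11.94) > D (107/30=3.57) > E (13/33=0.39)
Fill: take A (5 @ 170) → take B (6 @ 85) → take C (18 @ 215) → take 14/30 of D → 49.93; 43/43 used.
Total value = 519.93

519.93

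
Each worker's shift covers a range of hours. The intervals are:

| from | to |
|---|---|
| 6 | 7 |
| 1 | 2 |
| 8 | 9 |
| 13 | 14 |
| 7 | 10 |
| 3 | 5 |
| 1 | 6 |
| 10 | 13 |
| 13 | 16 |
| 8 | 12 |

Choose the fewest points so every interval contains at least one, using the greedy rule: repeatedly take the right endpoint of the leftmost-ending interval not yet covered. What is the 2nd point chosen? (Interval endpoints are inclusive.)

5

Process intervals by earliest right end; each time one isn't hit yet, stab at its right endpoint.
Sorted: [1,2] [3,5] [1,6] [6,7] [8,9] [7,10] [8,12] [10,13] [13,14] [13,16]
{[1,2]} hit by 2; {[3,5],[1,6]} hit by 5; {[6,7]} hit by 7; {[8,9],[7,10],[8,12]} hit by 9; {[10,13],[13,14],[13,16]} hit by 13.
Points: 2, 5, 7, 9, 13 (5 total).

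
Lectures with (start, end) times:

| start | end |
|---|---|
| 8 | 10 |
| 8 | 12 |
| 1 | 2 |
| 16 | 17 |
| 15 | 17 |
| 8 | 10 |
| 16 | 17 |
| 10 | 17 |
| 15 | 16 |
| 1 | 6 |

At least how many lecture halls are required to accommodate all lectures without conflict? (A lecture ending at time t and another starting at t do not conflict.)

4

Events (time:±→running): 1:+→1 1:+→2 2:-→1 6:-→0 8:+→1 8:+→2 8:+→3 10:-→2 10:-→1 10:+→2 12:-→1 15:+→2 15:+→3 16:-→2 16:+→3 16:+→4 … peak 4.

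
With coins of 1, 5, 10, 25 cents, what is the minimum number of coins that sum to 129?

Use the largest denomination that fits, subtract, and repeat.
129 = 5×25 + 4×1
Total coins = 5 + 4 = 9

9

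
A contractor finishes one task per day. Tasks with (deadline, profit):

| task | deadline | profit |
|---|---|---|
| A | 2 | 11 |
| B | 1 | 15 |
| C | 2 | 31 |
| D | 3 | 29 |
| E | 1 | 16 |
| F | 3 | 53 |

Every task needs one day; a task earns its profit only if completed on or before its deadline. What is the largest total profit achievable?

Take jobs in profit order; each goes to the latest open slot no later than its deadline.
By profit: F(d3,53), C(d2,31), D(d3,29), E(d1,16), B(d1,15), A(d2,11)
F→slot 3; C→slot 2; D→slot 1; E skipped; B skipped; A skipped.
Profit = 29 + 31 + 53 = 113

113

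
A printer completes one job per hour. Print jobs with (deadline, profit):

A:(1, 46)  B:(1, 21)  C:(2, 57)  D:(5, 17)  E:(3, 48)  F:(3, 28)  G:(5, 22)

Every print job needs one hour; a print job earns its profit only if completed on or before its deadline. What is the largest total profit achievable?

190

Sort by profit descending; place each in the latest free slot ≤ its deadline.
By profit: C(d2,57), E(d3,48), A(d1,46), F(d3,28), G(d5,22), B(d1,21), D(d5,17)
C→slot 2; E→slot 3; A→slot 1; F skipped; G→slot 5; B skipped; D→slot 4.
Profit = 46 + 57 + 48 + 17 + 22 = 190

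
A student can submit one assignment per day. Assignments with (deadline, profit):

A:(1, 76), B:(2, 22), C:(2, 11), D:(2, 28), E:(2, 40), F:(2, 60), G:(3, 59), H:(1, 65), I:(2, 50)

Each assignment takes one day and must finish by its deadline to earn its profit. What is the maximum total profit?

195

Profit order: A=76 H=65 F=60 G=59 I=50 E=40 D=28 B=22 C=11
Assign: A→slot 1, H skipped, F→slot 2, G→slot 3, I skipped, E skipped, D skipped, B skipped, C skipped.
Slots: [1:A] [2:F] [3:G]
Profit = 76 + 60 + 59 = 195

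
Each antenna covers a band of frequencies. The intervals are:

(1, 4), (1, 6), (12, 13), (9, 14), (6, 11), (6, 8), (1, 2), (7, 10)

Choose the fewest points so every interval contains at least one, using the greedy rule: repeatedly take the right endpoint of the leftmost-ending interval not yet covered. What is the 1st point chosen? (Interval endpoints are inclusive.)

Sorted: [1,2] [1,4] [1,6] [6,8] [7,10] [6,11] [12,13] [9,14]
{[1,2],[1,4],[1,6]} hit by 2; {[6,8],[7,10],[6,11]} hit by 8; {[12,13],[9,14]} hit by 13.
Points: 2, 8, 13 (3 total).

2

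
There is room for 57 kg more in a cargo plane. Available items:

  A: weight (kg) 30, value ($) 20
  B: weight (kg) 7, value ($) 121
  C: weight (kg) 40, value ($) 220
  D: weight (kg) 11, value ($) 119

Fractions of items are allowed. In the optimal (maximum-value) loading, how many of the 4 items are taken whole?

Greedy by value/weight ratio, highest first.
Ratios (sorted): B 17.29, D 10.82, C 5.50, A 0.67
take B (7 @ 121); take D (11 @ 119); take 39/40 of C → 214.50. Capacity used 57/57.
2 item(s) taken whole; one partial (take 39/40 of C).

2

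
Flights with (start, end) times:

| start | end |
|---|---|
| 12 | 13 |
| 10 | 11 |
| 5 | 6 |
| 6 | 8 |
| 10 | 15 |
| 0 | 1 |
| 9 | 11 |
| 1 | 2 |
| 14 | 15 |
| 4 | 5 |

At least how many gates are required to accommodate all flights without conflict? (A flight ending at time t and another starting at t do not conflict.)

Events (time:±→running): 0:+→1 1:-→0 1:+→1 2:-→0 4:+→1 5:-→0 5:+→1 6:-→0 6:+→1 8:-→0 9:+→1 10:+→2 10:+→3 … peak 3.

3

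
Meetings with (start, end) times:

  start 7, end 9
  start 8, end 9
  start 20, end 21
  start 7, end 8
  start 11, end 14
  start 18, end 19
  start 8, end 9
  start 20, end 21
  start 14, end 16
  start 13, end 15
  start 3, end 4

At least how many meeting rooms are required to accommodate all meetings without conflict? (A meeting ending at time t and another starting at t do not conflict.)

3

starts: [3, 7, 7, 8, 8, 11, 13, 14, 18, 20, 20]
ends:   [4, 8, 9, 9, 9, 14, 15, 16, 19, 21, 21]
s3→1 e4→0 s7→1 s7→2 e8→1 s8→2 s8→3  — peak 3.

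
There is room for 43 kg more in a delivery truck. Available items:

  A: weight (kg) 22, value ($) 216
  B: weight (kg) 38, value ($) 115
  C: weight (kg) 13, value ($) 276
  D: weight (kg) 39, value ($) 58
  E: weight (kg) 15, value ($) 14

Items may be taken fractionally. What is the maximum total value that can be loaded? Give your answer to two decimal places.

516.21

Greedy by value/weight ratio, highest first.
Order: C (276/13=21.23) > A (216/22=9.82) > B (115/38=3.03) > D (58/39=1.49) > E (14/15=0.93)
Fill: take C (13 @ 276) → take A (22 @ 216) → take 8/38 of B → 24.21; 43/43 used.
Total value = 516.21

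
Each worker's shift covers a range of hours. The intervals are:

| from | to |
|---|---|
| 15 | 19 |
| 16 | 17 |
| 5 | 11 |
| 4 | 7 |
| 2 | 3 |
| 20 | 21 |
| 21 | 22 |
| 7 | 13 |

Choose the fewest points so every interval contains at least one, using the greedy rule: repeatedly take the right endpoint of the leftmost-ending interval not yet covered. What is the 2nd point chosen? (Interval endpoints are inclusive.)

7

Sort by right endpoint; whenever an interval is uncovered, place a point at its right end.
Sorted: [2,3] [4,7] [5,11] [7,13] [16,17] [15,19] [20,21] [21,22]
{[2,3]} hit by 3; {[4,7],[5,11],[7,13]} hit by 7; {[16,17],[15,19]} hit by 17; {[20,21],[21,22]} hit by 21.
Points: 3, 7, 17, 21 (4 total).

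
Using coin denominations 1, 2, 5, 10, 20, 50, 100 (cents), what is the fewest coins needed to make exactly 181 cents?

5

Greedy: take as many of the largest coin as possible, then repeat with the remainder.
181 = 1×100 + 1×50 + 1×20 + 1×10 + 1×1
Total coins = 1 + 1 + 1 + 1 + 1 = 5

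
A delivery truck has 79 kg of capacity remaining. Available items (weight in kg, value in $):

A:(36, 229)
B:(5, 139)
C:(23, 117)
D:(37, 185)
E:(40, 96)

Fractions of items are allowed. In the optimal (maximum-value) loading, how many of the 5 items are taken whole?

3

Sort by value per unit weight and fill in that order.
Ratios (sorted): B 27.80, A 6.36, C 5.09, D 5.00, E 2.40
take B (5 @ 139); take A (36 @ 229); take C (23 @ 117); take 15/37 of D → 75.00. Capacity used 79/79.
3 item(s) taken whole; one partial (take 15/37 of D).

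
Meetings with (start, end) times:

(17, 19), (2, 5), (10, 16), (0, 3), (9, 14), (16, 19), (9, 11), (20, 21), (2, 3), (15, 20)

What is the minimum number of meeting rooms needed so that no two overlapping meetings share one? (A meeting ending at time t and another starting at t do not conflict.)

Count concurrent intervals with a sweep; the peak is the room count.
starts: [0, 2, 2, 9, 9, 10, 15, 16, 17, 20]
ends:   [3, 3, 5, 11, 14, 16, 19, 19, 20, 21]
s0→1 s2→2 s2→3  — peak 3.

3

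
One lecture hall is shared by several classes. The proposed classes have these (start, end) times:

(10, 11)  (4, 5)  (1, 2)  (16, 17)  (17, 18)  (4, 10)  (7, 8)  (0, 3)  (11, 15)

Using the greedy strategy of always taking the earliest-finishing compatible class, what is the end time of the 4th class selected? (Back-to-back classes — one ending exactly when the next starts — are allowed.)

Order by finish time; keep every interval that doesn't clash with the previous kept one.
Sorted by end: (1,2)  (0,3)  (4,5)  (7,8)  (4,10)  (10,11)  (11,15)  (16,17)  (17,18)
take (1,2); take (4,5); take (7,8); take (10,11); take (11,15); take (16,17); take (17,18).
Selected: (1,2) (4,5) (7,8) (10,11) (11,15) (16,17) (17,18)

11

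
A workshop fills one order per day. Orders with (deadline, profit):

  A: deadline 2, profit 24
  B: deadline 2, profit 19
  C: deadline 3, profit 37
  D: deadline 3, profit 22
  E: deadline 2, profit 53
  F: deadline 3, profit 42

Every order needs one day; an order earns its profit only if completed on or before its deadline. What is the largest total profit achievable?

132

Take jobs in profit order; each goes to the latest open slot no later than its deadline.
By profit: E(d2,53), F(d3,42), C(d3,37), A(d2,24), D(d3,22), B(d2,19)
E→slot 2; F→slot 3; C→slot 1; A skipped; D skipped; B skipped.
Profit = 37 + 53 + 42 = 132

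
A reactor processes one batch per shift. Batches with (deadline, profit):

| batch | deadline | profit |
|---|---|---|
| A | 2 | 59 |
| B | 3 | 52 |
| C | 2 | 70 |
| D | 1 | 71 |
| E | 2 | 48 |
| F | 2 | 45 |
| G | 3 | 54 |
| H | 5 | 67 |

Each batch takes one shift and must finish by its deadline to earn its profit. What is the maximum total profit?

Sort by profit descending; place each in the latest free slot ≤ its deadline.
By profit: D(d1,71), C(d2,70), H(d5,67), A(d2,59), G(d3,54), B(d3,52), E(d2,48), F(d2,45)
D→slot 1; C→slot 2; H→slot 5; A skipped; G→slot 3; B skipped; E skipped; F skipped.
Profit = 71 + 70 + 54 + 67 = 262

262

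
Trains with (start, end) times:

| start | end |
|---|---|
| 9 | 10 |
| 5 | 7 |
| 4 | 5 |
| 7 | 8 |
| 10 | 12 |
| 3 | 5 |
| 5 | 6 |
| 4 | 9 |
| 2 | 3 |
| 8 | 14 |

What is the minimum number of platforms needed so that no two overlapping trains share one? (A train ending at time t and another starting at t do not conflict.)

3

Count concurrent intervals with a sweep; the peak is the room count.
Events (time:±→running): 2:+→1 3:-→0 3:+→1 4:+→2 4:+→3 … peak 3.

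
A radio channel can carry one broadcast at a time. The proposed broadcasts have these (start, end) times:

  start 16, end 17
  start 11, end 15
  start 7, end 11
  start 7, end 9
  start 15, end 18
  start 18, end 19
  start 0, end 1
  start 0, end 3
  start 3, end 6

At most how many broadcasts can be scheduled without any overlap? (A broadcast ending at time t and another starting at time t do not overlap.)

6

Sorted by end: (0,1)  (0,3)  (3,6)  (7,9)  (7,11)  (11,15)  (16,17)  (15,18)  (18,19)
take (0,1); take (3,6); take (7,9); skip (7,11); take (11,15); take (16,17); take (18,19).
Selected 6 broadcasts.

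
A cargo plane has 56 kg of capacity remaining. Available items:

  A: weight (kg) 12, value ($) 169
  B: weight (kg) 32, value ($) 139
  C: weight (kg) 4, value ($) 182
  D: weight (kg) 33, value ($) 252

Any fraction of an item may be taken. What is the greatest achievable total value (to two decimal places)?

633.41

Greedy by value/weight ratio, highest first.
Order: C (182/4=45.50) > A (169/12=14.08) > D (252/33=7.64) > B (139/32=4.34)
Fill: take C (4 @ 182) → take A (12 @ 169) → take D (33 @ 252) → take 7/32 of B → 30.41; 56/56 used.
Total value = 633.41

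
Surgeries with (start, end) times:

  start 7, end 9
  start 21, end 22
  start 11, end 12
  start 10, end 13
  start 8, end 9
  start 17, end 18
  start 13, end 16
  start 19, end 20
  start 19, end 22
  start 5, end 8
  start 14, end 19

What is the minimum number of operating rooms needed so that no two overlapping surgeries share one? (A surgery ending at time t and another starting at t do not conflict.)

2

The answer is the maximum number of intervals overlapping at any instant.
starts: [5, 7, 8, 10, 11, 13, 14, 17, 19, 19, 21]
ends:   [8, 9, 9, 12, 13, 16, 18, 19, 20, 22, 22]
s5→1 s7→2  — peak 2.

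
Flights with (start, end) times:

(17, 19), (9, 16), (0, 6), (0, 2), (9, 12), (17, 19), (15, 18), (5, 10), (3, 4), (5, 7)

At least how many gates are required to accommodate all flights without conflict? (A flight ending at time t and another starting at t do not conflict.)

Count concurrent intervals with a sweep; the peak is the room count.
starts: [0, 0, 3, 5, 5, 9, 9, 15, 17, 17]
ends:   [2, 4, 6, 7, 10, 12, 16, 18, 19, 19]
s0→1 s0→2 e2→1 s3→2 e4→1 s5→2 s5→3  — peak 3.

3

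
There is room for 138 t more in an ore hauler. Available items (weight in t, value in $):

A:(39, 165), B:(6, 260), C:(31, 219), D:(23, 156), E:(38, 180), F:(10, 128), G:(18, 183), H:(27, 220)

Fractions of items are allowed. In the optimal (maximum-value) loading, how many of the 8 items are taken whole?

6

Order: B (260/6=43.33) > F (128/10=12.80) > G (183/18=10.17) > H (220/27=8.15) > C (219/31=7.06) > D (156/23=6.78) > E (180/38=4.74) > A (165/39=4.23)
Fill: take B (6 @ 260) → take F (10 @ 128) → take G (18 @ 183) → take H (27 @ 220) → take C (31 @ 219) → take D (23 @ 156) → take 23/38 of E → 108.95; 138/138 used.
6 item(s) taken whole; one partial (take 23/38 of E).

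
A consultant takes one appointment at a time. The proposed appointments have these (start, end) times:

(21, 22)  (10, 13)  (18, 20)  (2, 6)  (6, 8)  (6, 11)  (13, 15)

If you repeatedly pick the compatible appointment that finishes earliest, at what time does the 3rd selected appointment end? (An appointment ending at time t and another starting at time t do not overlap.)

Sort by end time and greedily take each interval whose start is ≥ the last chosen end.
Sorted by end: (2,6)  (6,8)  (6,11)  (10,13)  (13,15)  (18,20)  (21,22)
take (2,6); take (6,8); take (10,13); take (13,15); take (18,20); take (21,22).
Selected: (2,6) (6,8) (10,13) (13,15) (18,20) (21,22)

13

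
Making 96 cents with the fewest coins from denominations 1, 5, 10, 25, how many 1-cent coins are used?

Use the largest denomination that fits, subtract, and repeat.
96 = 3×25 + 2×10 + 1×1
Count of 1: 1

1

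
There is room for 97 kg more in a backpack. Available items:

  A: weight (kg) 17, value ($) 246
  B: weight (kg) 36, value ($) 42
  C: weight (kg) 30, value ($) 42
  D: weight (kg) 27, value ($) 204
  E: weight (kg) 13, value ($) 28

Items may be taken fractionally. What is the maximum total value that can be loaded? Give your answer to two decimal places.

Sort by value per unit weight and fill in that order.
Ratios (sorted): A 14.47, D 7.56, E 2.15, C 1.40, B 1.17
take A (17 @ 246); take D (27 @ 204); take E (13 @ 28); take C (30 @ 42); take 10/36 of B → 11.67. Capacity used 97/97.
Total value = 531.67

531.67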